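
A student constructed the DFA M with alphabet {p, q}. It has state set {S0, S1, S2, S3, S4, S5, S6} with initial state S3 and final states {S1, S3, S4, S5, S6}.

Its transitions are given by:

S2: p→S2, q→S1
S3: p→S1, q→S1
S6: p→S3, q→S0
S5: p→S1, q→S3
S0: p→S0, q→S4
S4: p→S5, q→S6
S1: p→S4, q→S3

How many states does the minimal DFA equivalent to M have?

First remove the unreachable states {S2}; 6 states remain.
Initial partition by acceptance: {S1,S3,S4,S5,S6} | {S0}.
Split {S1,S3,S4,S5,S6} by δ(·,q) → {S1,S3,S4,S5} and {S6}.
Refine {S1,S3,S4,S5} on symbol q: members go to different blocks, giving {S1,S3,S5} and {S4}.
Refine {S1,S3,S5} on symbol p: members go to different blocks, giving {S3,S5} and {S1}.
Refine {S3,S5} on symbol q: members go to different blocks, giving {S3} and {S5}.
Stable partition: {S3} | {S0} | {S6} | {S4} | {S1} | {S5} — 6 equivalence classes.

6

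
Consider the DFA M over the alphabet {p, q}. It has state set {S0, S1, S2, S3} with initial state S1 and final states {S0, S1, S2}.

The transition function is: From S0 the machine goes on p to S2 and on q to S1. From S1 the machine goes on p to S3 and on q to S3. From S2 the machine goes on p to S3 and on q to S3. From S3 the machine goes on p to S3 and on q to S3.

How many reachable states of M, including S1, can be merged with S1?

Reachable states from the start: {S1,S3}. Unreachable: {S0,S2} — drop them.
Start with accepting vs non-accepting: {S1} | {S3}.
Stable partition: {S1} | {S3} — 2 equivalence classes.
The equivalence class containing S1 is {S1}, of size 1.

1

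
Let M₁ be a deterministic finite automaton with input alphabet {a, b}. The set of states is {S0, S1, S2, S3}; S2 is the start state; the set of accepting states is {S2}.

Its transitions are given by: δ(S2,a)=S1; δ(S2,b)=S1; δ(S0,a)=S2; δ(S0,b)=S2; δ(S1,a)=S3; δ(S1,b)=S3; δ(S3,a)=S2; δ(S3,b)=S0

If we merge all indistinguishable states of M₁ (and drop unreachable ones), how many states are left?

4

P0 = {S2} | {S0,S1,S3}.
Split {S0,S1,S3} by δ(·,a) → {S0,S3} and {S1}.
Refine {S0,S3} on symbol b: members go to different blocks, giving {S0} and {S3}.
No further refinement is possible. Final partition (4 blocks): {S2} | {S0} | {S1} | {S3}.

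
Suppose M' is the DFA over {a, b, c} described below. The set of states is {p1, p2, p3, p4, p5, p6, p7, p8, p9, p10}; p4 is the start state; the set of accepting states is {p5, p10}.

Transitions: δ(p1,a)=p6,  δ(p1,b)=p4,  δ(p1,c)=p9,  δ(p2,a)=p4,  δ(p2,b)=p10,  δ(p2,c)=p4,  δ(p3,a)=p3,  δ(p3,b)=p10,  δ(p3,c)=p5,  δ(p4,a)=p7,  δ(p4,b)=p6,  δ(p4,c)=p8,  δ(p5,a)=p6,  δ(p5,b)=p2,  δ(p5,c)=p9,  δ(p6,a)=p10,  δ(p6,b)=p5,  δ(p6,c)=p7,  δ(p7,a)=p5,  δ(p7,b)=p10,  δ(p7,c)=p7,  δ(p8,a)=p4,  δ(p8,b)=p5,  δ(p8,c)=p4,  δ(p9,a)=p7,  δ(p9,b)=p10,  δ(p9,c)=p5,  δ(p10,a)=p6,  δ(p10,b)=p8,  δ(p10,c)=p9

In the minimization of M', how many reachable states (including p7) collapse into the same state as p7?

2

Reachable states from the start: {p2,p4,p5,p6,p7,p8,p9,p10}. Unreachable: {p1,p3} — drop them.
Start with accepting vs non-accepting: {p5,p10} | {p2,p4,p6,p7,p8,p9}.
Split {p2,p4,p6,p7,p8,p9} by δ(·,a) → {p2,p4,p8,p9} and {p6,p7}.
Refine {p2,p4,p8,p9} on symbol a: members go to different blocks, giving {p2,p8} and {p4,p9}.
On input b, block {p4,p9} splits into {p4} and {p9}.
No further refinement is possible. Final partition (5 blocks): {p5,p10} | {p2,p8} | {p6,p7} | {p4} | {p9}.
The equivalence class containing p7 is {p6,p7}, of size 2.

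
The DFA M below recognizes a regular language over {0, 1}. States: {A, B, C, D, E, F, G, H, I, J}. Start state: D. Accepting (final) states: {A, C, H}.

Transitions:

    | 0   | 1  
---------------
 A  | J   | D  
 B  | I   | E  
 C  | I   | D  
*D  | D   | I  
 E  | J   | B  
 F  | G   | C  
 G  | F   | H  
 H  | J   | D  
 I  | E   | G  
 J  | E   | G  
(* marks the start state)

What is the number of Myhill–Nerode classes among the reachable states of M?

Reachable states from the start: {B,C,D,E,F,G,H,I,J}. Unreachable: {A} — drop them.
P0 = {C,H} | {B,D,E,F,G,I,J}.
Split {B,D,E,F,G,I,J} by δ(·,1) → {B,D,E,I,J} and {F,G}.
Refine {B,D,E,I,J} on symbol 1: members go to different blocks, giving {B,D,E} and {I,J}.
Refine {B,D,E} on symbol 0: members go to different blocks, giving {B,E} and {D}.
Stable partition: {C,H} | {B,E} | {F,G} | {I,J} | {D} — 5 equivalence classes.

5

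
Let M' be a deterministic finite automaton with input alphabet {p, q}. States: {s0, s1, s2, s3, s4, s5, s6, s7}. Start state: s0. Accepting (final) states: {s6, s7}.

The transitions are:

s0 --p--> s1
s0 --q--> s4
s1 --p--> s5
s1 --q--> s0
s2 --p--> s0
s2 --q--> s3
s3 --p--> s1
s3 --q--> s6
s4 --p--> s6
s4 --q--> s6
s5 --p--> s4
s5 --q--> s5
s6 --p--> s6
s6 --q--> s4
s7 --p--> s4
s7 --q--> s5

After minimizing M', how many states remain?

5

States {s2,s3,s7} cannot be reached from the start state, so discard them.
Initial partition by acceptance: {s6} | {s0,s1,s4,s5}.
Refine {s0,s1,s4,s5} on symbol p: members go to different blocks, giving {s0,s1,s5} and {s4}.
Refine {s0,s1,s5} on symbol p: members go to different blocks, giving {s0,s1} and {s5}.
On input p, block {s0,s1} splits into {s0} and {s1}.
The partition is now stable with 5 blocks: {s6} | {s0} | {s4} | {s5} | {s1}.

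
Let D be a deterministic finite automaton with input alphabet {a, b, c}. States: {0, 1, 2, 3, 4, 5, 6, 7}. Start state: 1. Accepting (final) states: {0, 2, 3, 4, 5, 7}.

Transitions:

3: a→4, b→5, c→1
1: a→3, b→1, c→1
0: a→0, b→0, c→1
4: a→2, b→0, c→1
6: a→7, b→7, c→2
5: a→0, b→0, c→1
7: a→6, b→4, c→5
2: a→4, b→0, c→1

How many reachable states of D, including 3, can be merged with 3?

Reachable states from the start: {0,1,2,3,4,5}. Unreachable: {6,7} — drop them.
Initial partition by acceptance: {0,2,3,4,5} | {1}.
No further refinement is possible. Final partition (2 blocks): {0,2,3,4,5} | {1}.
The equivalence class containing 3 is {0,2,3,4,5}, of size 5.

5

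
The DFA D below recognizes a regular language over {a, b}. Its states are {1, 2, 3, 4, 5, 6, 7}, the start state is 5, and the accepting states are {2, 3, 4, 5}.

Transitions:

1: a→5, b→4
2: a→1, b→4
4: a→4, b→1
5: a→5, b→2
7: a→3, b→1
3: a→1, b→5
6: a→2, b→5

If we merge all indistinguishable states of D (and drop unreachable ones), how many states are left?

First remove the unreachable states {3,6,7}; 4 states remain.
P0 = {2,4,5} | {1}.
Refine {2,4,5} on symbol a: members go to different blocks, giving {4,5} and {2}.
Refine {4,5} on symbol b: members go to different blocks, giving {4} and {5}.
Stable partition: {4} | {1} | {2} | {5} — 4 equivalence classes.

4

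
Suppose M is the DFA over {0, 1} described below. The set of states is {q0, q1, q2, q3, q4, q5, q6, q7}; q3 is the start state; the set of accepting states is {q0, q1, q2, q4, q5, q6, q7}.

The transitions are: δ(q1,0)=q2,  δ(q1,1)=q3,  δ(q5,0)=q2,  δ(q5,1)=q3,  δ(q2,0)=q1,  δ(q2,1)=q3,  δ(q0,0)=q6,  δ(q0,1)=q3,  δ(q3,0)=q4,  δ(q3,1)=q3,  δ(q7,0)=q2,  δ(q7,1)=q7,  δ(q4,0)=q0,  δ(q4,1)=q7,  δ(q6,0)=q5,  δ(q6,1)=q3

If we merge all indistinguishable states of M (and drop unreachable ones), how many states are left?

All states are reachable from the start state.
P0 = {q0,q1,q2,q4,q5,q6,q7} | {q3}.
Split {q0,q1,q2,q4,q5,q6,q7} by δ(·,1) → {q0,q1,q2,q5,q6} and {q4,q7}.
Stable partition: {q0,q1,q2,q5,q6} | {q3} | {q4,q7} — 3 equivalence classes.

3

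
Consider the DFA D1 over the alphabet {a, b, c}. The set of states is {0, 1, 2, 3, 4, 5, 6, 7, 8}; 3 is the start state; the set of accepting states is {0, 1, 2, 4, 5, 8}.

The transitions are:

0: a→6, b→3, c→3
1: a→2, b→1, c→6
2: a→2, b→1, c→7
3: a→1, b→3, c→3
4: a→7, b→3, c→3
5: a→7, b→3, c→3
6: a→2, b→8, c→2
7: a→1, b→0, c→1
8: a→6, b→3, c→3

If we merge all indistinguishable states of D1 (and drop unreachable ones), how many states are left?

States {4,5} cannot be reached from the start state, so discard them.
Start with accepting vs non-accepting: {0,1,2,8} | {3,6,7}.
Refine {0,1,2,8} on symbol a: members go to different blocks, giving {0,8} and {1,2}.
Refine {3,6,7} on symbol b: members go to different blocks, giving {6,7} and {3}.
No further refinement is possible. Final partition (4 blocks): {0,8} | {6,7} | {1,2} | {3}.

4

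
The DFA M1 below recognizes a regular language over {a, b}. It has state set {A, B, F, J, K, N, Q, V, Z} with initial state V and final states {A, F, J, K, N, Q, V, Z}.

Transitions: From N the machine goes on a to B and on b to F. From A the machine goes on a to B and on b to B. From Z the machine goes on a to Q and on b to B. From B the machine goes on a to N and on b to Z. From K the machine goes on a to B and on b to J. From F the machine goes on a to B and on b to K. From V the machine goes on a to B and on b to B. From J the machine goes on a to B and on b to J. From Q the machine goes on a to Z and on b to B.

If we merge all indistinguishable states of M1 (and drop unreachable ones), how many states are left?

4

Reachable states from the start: {B,F,J,K,N,Q,V,Z}. Unreachable: {A} — drop them.
P0 = {F,J,K,N,Q,V,Z} | {B}.
Split {F,J,K,N,Q,V,Z} by δ(·,a) → {F,J,K,N,V} and {Q,Z}.
Refine {F,J,K,N,V} on symbol b: members go to different blocks, giving {F,J,K,N} and {V}.
The partition is now stable with 4 blocks: {F,J,K,N} | {B} | {Q,Z} | {V}.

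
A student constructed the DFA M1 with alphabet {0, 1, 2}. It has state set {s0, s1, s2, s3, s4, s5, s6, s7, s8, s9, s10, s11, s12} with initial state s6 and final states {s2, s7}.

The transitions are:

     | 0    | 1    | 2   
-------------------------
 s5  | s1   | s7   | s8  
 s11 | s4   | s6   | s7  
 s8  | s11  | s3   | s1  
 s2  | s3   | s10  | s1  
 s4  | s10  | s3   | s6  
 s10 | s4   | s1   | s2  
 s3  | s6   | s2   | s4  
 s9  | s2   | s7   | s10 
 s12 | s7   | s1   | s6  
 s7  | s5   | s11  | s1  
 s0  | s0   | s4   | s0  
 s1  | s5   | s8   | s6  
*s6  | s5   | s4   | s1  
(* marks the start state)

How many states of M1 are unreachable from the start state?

No path from s6 leads to s0, s9, s12; the other 10 states are all reachable.

3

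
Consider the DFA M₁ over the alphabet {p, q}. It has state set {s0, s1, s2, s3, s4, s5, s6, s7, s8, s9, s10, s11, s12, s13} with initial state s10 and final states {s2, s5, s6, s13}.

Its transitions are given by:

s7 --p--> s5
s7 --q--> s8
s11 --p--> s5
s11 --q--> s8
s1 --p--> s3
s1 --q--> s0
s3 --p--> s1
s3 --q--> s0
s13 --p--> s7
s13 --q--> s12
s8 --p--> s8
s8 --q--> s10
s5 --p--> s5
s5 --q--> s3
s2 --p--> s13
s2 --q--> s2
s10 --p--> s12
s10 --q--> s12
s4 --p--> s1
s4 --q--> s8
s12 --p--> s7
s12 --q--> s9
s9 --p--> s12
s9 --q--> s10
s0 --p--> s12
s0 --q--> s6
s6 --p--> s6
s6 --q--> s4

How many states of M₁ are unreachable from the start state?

Starting at s10 and following transitions, the reachable set is {s0, s1, s3, s4, s5, s6, s7, s8, s9, s10, s12}. That leaves s2, s11, s13 unreachable — 3 in total.

3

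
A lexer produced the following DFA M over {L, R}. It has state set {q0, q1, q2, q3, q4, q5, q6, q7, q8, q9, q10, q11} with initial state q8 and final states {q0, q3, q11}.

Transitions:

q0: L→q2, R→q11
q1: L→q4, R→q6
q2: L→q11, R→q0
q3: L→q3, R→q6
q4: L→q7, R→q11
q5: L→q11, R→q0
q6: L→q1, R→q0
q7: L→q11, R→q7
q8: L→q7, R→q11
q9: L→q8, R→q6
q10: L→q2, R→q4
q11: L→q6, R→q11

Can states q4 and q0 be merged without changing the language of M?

States {q3,q5,q9,q10} cannot be reached from the start state, so discard them.
Initial partition by acceptance: {q0,q11} | {q1,q2,q4,q6,q7,q8}.
Split {q1,q2,q4,q6,q7,q8} by δ(·,L) → {q1,q4,q6,q8} and {q2,q7}.
Split {q0,q11} by δ(·,L) → {q0} and {q11}.
Refine {q1,q4,q6,q8} on symbol L: members go to different blocks, giving {q1,q6} and {q4,q8}.
Refine {q1,q6} on symbol L: members go to different blocks, giving {q1} and {q6}.
Split {q2,q7} by δ(·,R) → {q2} and {q7}.
Stable partition: {q0} | {q1} | {q2} | {q11} | {q4,q8} | {q6} | {q7} — 7 equivalence classes.
q4 and q0 end up in different blocks, so they are distinguishable. For instance, the string 'ε' is accepted from only q0.

No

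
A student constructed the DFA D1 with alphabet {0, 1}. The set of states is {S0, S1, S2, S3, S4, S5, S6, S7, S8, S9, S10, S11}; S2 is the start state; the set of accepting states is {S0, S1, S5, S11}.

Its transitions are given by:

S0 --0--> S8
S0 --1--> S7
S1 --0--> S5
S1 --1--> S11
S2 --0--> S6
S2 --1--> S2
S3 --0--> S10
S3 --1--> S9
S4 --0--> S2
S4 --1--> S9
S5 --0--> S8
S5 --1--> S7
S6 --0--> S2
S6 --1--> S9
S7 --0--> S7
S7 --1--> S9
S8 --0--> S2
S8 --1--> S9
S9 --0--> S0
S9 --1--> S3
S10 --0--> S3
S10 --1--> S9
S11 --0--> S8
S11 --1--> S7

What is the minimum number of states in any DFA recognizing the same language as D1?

5

Reachable states from the start: {S0,S2,S3,S6,S7,S8,S9,S10}. Unreachable: {S1,S4,S5,S11} — drop them.
Start with accepting vs non-accepting: {S0} | {S2,S3,S6,S7,S8,S9,S10}.
Split {S2,S3,S6,S7,S8,S9,S10} by δ(·,0) → {S2,S3,S6,S7,S8,S10} and {S9}.
Refine {S2,S3,S6,S7,S8,S10} on symbol 1: members go to different blocks, giving {S3,S6,S7,S8,S10} and {S2}.
Refine {S3,S6,S7,S8,S10} on symbol 0: members go to different blocks, giving {S3,S7,S10} and {S6,S8}.
The partition is now stable with 5 blocks: {S0} | {S3,S7,S10} | {S9} | {S2} | {S6,S8}.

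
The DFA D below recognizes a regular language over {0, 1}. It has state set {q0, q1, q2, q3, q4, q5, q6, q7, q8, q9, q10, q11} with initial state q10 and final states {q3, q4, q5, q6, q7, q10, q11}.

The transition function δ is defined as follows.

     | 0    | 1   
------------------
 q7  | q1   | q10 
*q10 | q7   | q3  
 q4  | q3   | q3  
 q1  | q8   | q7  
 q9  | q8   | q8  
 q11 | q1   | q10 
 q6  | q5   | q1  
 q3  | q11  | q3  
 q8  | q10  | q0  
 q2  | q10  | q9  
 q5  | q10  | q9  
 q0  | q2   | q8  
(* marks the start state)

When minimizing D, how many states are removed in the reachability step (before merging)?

3

Starting at q10 and following transitions, the reachable set is {q0, q1, q2, q3, q7, q8, q9, q10, q11}. That leaves q4, q5, q6 unreachable — 3 in total.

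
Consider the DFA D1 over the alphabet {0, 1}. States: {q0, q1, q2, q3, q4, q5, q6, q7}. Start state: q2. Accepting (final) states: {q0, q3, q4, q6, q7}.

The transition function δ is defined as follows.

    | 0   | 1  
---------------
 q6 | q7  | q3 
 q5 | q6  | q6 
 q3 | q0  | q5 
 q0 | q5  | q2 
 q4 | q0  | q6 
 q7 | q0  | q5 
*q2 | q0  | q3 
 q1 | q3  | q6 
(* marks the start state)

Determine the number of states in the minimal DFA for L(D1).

Reachable states from the start: {q0,q2,q3,q5,q6,q7}. Unreachable: {q1,q4} — drop them.
Initial partition by acceptance: {q0,q3,q6,q7} | {q2,q5}.
On input 0, block {q0,q3,q6,q7} splits into {q3,q6,q7} and {q0}.
Split {q3,q6,q7} by δ(·,0) → {q3,q7} and {q6}.
On input 0, block {q2,q5} splits into {q2} and {q5}.
No further refinement is possible. Final partition (5 blocks): {q3,q7} | {q2} | {q0} | {q6} | {q5}.

5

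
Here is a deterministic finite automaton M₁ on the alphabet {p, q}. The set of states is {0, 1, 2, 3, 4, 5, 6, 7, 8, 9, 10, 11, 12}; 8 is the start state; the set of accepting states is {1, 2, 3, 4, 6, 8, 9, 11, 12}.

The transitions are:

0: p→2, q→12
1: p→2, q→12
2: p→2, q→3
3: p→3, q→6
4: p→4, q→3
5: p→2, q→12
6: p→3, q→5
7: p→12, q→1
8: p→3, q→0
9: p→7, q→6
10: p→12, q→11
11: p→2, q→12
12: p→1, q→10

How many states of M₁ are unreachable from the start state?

3

Starting at 8 and following transitions, the reachable set is {0, 1, 2, 3, 5, 6, 8, 10, 11, 12}. That leaves 4, 7, 9 unreachable — 3 in total.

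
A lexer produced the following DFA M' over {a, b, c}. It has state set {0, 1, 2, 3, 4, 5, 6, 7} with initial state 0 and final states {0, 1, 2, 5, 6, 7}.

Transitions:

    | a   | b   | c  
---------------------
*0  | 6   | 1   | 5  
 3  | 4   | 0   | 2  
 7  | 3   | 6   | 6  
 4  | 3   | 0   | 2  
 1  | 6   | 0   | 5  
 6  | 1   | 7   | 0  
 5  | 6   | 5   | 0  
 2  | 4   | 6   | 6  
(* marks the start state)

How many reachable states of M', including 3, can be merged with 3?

2

Initial partition by acceptance: {0,1,2,5,6,7} | {3,4}.
Split {0,1,2,5,6,7} by δ(·,a) → {0,1,5,6} and {2,7}.
On input b, block {0,1,5,6} splits into {0,1,5} and {6}.
No further refinement is possible. Final partition (4 blocks): {0,1,5} | {3,4} | {2,7} | {6}.
The equivalence class containing 3 is {3,4}, of size 2.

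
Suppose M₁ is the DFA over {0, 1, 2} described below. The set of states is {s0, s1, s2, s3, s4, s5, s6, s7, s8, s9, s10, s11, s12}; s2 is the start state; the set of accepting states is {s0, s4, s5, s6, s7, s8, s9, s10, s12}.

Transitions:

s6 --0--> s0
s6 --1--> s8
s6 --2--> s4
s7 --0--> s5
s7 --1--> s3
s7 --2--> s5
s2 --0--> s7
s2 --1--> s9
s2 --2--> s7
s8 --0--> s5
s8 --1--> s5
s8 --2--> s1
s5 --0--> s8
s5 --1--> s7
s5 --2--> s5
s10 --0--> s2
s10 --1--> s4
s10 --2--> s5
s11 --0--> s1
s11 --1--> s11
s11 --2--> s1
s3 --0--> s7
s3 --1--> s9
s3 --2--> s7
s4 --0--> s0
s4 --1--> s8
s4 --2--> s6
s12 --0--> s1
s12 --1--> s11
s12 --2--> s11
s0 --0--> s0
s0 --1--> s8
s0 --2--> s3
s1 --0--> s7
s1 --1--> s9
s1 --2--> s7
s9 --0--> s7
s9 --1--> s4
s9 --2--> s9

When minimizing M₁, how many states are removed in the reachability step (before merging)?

BFS from s2 reaches {s0, s1, s2, s3, s4, s5, s6, s7, s8, s9}; the 3 state(s) s10, s11, s12 are never visited.

3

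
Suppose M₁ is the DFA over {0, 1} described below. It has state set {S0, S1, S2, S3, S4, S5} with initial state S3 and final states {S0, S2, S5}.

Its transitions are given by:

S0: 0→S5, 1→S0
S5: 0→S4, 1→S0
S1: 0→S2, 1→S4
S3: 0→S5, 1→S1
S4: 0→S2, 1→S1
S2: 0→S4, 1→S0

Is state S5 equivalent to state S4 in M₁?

All states are reachable from the start state.
Initial partition by acceptance: {S0,S2,S5} | {S1,S3,S4}.
On input 0, block {S0,S2,S5} splits into {S2,S5} and {S0}.
No further refinement is possible. Final partition (3 blocks): {S2,S5} | {S1,S3,S4} | {S0}.
S5 and S4 end up in different blocks, so they are distinguishable. For instance, the string 'ε' is accepted from only S5.

No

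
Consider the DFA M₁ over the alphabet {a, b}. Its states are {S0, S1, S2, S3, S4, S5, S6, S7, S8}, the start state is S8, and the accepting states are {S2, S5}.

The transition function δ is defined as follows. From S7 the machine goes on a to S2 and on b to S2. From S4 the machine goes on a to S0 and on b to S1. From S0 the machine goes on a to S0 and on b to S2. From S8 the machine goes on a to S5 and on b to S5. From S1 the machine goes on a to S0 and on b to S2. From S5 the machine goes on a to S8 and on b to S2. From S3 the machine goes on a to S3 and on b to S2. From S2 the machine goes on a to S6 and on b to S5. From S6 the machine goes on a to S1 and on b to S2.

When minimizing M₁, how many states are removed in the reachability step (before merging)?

3

Starting at S8 and following transitions, the reachable set is {S0, S1, S2, S5, S6, S8}. That leaves S3, S4, S7 unreachable — 3 in total.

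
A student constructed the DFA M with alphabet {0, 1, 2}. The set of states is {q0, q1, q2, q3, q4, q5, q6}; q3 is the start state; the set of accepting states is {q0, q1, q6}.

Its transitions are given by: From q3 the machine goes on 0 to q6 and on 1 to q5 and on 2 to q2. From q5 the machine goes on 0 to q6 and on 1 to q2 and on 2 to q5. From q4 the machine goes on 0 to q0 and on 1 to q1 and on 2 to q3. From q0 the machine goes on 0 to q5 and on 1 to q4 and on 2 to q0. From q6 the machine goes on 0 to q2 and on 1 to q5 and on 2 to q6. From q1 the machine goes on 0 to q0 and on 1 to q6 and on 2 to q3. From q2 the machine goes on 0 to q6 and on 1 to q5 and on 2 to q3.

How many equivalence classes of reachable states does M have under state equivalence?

2

States {q0,q1,q4} cannot be reached from the start state, so discard them.
P0 = {q6} | {q2,q3,q5}.
Stable partition: {q6} | {q2,q3,q5} — 2 equivalence classes.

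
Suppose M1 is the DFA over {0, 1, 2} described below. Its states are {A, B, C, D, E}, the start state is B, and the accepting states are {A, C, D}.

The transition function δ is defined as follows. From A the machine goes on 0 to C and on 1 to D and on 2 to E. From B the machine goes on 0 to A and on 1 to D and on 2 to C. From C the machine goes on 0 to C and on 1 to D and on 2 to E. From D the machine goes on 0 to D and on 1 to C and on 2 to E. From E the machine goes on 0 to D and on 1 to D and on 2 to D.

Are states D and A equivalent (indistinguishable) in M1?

Yes

Start with accepting vs non-accepting: {A,C,D} | {B,E}.
No further refinement is possible. Final partition (2 blocks): {A,C,D} | {B,E}.
D and A lie in the same block of the stable partition, so they are equivalent — no string distinguishes them.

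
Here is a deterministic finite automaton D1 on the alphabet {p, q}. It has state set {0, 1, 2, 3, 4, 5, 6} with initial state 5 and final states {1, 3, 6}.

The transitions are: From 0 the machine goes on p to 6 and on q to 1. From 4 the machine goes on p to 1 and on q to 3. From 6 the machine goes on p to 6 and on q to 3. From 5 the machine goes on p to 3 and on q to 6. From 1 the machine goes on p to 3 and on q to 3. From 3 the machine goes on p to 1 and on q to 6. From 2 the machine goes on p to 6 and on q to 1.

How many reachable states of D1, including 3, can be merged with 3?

3

Reachable states from the start: {1,3,5,6}. Unreachable: {0,2,4} — drop them.
Start with accepting vs non-accepting: {1,3,6} | {5}.
The partition is now stable with 2 blocks: {1,3,6} | {5}.
State 3 belongs to the block {1,3,6}, which has 3 states.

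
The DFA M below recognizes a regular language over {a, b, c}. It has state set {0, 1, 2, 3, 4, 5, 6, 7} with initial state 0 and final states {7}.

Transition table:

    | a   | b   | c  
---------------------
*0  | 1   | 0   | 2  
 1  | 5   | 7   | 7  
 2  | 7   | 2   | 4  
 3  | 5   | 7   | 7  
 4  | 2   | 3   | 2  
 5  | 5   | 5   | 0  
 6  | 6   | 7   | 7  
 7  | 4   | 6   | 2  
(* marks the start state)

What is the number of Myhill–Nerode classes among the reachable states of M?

7

All states are reachable from the start state.
Start with accepting vs non-accepting: {7} | {0,1,2,3,4,5,6}.
Refine {0,1,2,3,4,5,6} on symbol a: members go to different blocks, giving {0,1,3,4,5,6} and {2}.
Split {0,1,3,4,5,6} by δ(·,a) → {0,1,3,5,6} and {4}.
Split {0,1,3,5,6} by δ(·,b) → {1,3,6} and {0,5}.
On input a, block {1,3,6} splits into {1,3} and {6}.
On input a, block {0,5} splits into {0} and {5}.
The partition is now stable with 7 blocks: {7} | {1,3} | {2} | {4} | {0} | {6} | {5}.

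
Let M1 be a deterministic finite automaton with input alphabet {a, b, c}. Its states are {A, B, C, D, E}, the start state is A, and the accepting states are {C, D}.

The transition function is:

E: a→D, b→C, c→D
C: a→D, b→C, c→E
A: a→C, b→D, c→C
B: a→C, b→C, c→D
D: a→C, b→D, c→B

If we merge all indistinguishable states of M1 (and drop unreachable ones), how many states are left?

Initial partition by acceptance: {C,D} | {A,B,E}.
The partition is now stable with 2 blocks: {C,D} | {A,B,E}.

2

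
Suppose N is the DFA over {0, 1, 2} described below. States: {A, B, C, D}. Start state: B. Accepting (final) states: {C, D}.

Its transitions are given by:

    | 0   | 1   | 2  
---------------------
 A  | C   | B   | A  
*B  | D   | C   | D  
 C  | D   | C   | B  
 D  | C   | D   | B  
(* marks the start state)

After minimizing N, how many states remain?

2

States {A} cannot be reached from the start state, so discard them.
P0 = {C,D} | {B}.
No further refinement is possible. Final partition (2 blocks): {C,D} | {B}.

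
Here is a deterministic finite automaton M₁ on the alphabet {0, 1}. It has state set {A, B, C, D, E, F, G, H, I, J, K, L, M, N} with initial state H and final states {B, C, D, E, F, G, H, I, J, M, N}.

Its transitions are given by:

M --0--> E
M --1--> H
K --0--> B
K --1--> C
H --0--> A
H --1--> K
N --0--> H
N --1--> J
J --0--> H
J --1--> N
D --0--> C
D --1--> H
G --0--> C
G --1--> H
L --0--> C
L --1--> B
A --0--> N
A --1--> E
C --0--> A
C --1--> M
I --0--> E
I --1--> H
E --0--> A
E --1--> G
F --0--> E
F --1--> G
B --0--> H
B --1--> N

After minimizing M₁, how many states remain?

First remove the unreachable states {D,F,I,L}; 10 states remain.
P0 = {B,C,E,G,H,J,M,N} | {A,K}.
On input 0, block {B,C,E,G,H,J,M,N} splits into {B,G,J,M,N} and {C,E,H}.
Refine {B,G,J,M,N} on symbol 1: members go to different blocks, giving {B,J,N} and {G,M}.
On input 1, block {C,E,H} splits into {C,E} and {H}.
No further refinement is possible. Final partition (5 blocks): {B,J,N} | {A,K} | {C,E} | {G,M} | {H}.

5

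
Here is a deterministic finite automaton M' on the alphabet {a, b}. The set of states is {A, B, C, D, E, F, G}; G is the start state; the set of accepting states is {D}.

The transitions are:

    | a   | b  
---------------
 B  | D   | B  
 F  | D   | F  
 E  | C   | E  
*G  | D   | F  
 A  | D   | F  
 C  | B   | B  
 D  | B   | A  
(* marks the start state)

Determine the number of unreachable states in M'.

Starting at G and following transitions, the reachable set is {A, B, D, F, G}. That leaves C, E unreachable — 2 in total.

2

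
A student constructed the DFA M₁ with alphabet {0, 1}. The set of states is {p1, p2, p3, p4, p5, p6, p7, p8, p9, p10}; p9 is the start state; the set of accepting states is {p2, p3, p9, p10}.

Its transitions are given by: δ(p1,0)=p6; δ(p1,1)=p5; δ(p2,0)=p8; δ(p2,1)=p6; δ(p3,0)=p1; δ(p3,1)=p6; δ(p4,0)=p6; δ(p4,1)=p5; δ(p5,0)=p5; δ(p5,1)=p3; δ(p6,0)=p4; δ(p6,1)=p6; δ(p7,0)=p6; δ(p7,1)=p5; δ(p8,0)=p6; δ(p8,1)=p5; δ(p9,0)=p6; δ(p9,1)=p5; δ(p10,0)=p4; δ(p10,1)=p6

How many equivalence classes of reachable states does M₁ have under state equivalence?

Reachable states from the start: {p1,p3,p4,p5,p6,p9}. Unreachable: {p2,p7,p8,p10} — drop them.
Initial partition by acceptance: {p3,p9} | {p1,p4,p5,p6}.
On input 1, block {p1,p4,p5,p6} splits into {p1,p4,p6} and {p5}.
Split {p3,p9} by δ(·,1) → {p3} and {p9}.
On input 1, block {p1,p4,p6} splits into {p1,p4} and {p6}.
The partition is now stable with 5 blocks: {p3} | {p1,p4} | {p5} | {p9} | {p6}.

5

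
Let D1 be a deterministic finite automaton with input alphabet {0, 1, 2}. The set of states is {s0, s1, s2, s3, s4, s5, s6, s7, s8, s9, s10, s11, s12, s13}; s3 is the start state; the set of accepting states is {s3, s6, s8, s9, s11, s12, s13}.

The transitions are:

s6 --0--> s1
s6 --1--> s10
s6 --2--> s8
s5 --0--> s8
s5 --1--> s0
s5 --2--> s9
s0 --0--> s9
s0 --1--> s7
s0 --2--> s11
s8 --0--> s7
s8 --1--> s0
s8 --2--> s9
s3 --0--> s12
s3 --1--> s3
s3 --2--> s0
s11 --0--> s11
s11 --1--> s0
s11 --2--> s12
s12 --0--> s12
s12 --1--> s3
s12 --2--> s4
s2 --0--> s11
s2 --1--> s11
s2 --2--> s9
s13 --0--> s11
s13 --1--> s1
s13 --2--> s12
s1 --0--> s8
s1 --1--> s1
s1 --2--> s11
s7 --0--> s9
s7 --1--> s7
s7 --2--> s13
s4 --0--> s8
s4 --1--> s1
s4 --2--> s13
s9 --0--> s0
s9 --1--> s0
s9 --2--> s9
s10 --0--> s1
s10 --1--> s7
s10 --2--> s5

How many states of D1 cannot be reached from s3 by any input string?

Starting at s3 and following transitions, the reachable set is {s0, s1, s3, s4, s7, s8, s9, s11, s12, s13}. That leaves s2, s5, s6, s10 unreachable — 4 in total.

4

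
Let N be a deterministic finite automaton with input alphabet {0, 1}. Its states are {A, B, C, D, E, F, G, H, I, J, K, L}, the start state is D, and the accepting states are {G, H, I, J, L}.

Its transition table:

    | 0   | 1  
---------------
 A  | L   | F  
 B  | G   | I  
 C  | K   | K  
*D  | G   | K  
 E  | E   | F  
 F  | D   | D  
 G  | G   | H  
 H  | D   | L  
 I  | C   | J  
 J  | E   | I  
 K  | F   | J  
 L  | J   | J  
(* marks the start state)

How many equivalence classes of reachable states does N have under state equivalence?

10

First remove the unreachable states {A,B}; 10 states remain.
Start with accepting vs non-accepting: {G,H,I,J,L} | {C,D,E,F,K}.
Refine {G,H,I,J,L} on symbol 0: members go to different blocks, giving {H,I,J} and {G,L}.
Split {H,I,J} by δ(·,1) → {I,J} and {H}.
Split {C,D,E,F,K} by δ(·,0) → {C,E,F,K} and {D}.
Refine {C,E,F,K} on symbol 0: members go to different blocks, giving {C,E,K} and {F}.
On input 0, block {C,E,K} splits into {C,E} and {K}.
Refine {C,E} on symbol 0: members go to different blocks, giving {C} and {E}.
Refine {I,J} on symbol 0: members go to different blocks, giving {I} and {J}.
Split {G,L} by δ(·,0) → {G} and {L}.
Stable partition: {I} | {C} | {G} | {H} | {D} | {F} | {K} | {E} | {J} | {L} — 10 equivalence classes.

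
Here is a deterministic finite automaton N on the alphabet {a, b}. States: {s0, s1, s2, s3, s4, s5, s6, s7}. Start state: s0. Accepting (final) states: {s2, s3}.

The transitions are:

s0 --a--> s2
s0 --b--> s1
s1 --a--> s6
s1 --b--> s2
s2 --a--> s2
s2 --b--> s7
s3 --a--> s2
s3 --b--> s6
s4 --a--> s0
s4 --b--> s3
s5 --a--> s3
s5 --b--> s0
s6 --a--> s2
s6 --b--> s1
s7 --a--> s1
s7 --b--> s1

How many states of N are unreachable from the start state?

BFS from s0 reaches {s0, s1, s2, s6, s7}; the 3 state(s) s3, s4, s5 are never visited.

3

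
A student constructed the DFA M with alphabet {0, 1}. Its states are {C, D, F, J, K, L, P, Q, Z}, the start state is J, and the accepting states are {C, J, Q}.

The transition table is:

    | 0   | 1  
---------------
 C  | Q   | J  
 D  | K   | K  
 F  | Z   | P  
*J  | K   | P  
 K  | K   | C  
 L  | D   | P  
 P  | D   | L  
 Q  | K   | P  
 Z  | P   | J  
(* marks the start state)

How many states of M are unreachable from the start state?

2

Starting at J and following transitions, the reachable set is {C, D, J, K, L, P, Q}. That leaves F, Z unreachable — 2 in total.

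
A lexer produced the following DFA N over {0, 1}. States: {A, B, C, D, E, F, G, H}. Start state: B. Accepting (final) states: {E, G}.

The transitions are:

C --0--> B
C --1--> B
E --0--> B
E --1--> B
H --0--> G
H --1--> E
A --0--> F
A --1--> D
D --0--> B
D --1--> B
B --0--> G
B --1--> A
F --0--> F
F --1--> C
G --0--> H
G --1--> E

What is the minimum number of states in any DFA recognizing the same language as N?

Every state is reachable, so we keep all 8.
Initial partition by acceptance: {E,G} | {A,B,C,D,F,H}.
Refine {E,G} on symbol 1: members go to different blocks, giving {E} and {G}.
Split {A,B,C,D,F,H} by δ(·,0) → {A,C,D,F} and {B,H}.
Split {A,C,D,F} by δ(·,0) → {A,F} and {C,D}.
Split {B,H} by δ(·,1) → {B} and {H}.
The partition is now stable with 6 blocks: {E} | {A,F} | {G} | {B} | {C,D} | {H}.

6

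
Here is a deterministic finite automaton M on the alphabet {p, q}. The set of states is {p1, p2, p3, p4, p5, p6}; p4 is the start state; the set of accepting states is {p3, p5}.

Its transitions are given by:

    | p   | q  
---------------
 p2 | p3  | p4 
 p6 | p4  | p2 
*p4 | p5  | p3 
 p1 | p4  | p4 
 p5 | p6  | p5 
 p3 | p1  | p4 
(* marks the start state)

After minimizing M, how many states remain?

6

Every state is reachable, so we keep all 6.
P0 = {p3,p5} | {p1,p2,p4,p6}.
Split {p3,p5} by δ(·,q) → {p3} and {p5}.
Refine {p1,p2,p4,p6} on symbol p: members go to different blocks, giving {p1,p6} and {p2} and {p4}.
Split {p1,p6} by δ(·,q) → {p1} and {p6}.
The partition is now stable with 6 blocks: {p3} | {p1} | {p5} | {p2} | {p4} | {p6}.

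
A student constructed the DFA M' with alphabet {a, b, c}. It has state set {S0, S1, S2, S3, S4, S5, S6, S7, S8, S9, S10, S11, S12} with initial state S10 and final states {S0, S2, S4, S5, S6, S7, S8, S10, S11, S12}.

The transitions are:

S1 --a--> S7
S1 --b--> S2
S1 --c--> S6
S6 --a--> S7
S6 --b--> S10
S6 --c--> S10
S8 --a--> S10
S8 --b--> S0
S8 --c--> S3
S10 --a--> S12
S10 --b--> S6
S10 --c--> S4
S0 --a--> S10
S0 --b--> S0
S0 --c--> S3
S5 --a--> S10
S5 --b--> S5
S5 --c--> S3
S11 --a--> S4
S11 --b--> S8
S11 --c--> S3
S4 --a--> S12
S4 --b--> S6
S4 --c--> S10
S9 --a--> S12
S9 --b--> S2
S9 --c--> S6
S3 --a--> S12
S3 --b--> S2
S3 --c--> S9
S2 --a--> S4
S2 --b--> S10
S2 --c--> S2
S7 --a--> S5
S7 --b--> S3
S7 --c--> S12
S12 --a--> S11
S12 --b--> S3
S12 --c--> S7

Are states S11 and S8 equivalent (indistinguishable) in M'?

Reachable states from the start: {S0,S2,S3,S4,S5,S6,S7,S8,S9,S10,S11,S12}. Unreachable: {S1} — drop them.
P0 = {S0,S2,S4,S5,S6,S7,S8,S10,S11,S12} | {S3,S9}.
Split {S0,S2,S4,S5,S6,S7,S8,S10,S11,S12} by δ(·,b) → {S0,S2,S4,S5,S6,S8,S10,S11} and {S7,S12}.
On input a, block {S0,S2,S4,S5,S6,S8,S10,S11} splits into {S0,S2,S5,S8,S11} and {S4,S6,S10}.
On input b, block {S0,S2,S5,S8,S11} splits into {S0,S5,S8,S11} and {S2}.
Split {S3,S9} by δ(·,c) → {S3} and {S9}.
Stable partition: {S0,S5,S8,S11} | {S3} | {S7,S12} | {S4,S6,S10} | {S2} | {S9} — 6 equivalence classes.
S11 and S8 lie in the same block of the stable partition, so they are equivalent — no string distinguishes them.

Yes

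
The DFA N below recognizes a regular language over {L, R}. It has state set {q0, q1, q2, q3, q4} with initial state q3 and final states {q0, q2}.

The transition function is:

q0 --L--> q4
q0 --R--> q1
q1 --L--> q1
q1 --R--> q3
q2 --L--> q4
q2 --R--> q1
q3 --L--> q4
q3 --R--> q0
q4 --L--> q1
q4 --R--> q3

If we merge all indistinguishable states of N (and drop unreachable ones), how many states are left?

3

Reachable states from the start: {q0,q1,q3,q4}. Unreachable: {q2} — drop them.
Initial partition by acceptance: {q0} | {q1,q3,q4}.
On input R, block {q1,q3,q4} splits into {q1,q4} and {q3}.
The partition is now stable with 3 blocks: {q0} | {q1,q4} | {q3}.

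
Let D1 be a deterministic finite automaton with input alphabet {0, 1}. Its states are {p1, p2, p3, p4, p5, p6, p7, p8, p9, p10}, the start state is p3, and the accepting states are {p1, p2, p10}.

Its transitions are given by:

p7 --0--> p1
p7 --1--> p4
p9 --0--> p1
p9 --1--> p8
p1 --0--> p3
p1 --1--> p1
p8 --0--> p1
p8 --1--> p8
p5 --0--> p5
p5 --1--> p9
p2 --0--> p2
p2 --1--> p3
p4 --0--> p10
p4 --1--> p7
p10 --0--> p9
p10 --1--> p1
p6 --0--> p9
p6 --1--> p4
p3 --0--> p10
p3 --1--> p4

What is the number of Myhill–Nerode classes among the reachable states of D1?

First remove the unreachable states {p2,p5,p6}; 7 states remain.
P0 = {p1,p10} | {p3,p4,p7,p8,p9}.
The partition is now stable with 2 blocks: {p1,p10} | {p3,p4,p7,p8,p9}.

2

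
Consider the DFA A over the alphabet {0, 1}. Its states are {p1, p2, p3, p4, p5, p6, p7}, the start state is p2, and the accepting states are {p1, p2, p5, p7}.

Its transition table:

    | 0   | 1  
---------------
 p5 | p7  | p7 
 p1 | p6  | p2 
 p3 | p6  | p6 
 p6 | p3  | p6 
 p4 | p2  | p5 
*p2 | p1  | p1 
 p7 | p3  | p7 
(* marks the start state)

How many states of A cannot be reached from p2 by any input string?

No path from p2 leads to p4, p5, p7; the other 4 states are all reachable.

3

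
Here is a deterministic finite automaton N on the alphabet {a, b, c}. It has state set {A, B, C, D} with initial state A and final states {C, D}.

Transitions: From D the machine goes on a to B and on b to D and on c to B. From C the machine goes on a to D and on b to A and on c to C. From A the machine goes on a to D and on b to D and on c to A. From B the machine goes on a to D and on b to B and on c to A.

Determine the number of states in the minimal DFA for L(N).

Reachable states from the start: {A,B,D}. Unreachable: {C} — drop them.
Initial partition by acceptance: {D} | {A,B}.
On input b, block {A,B} splits into {A} and {B}.
Stable partition: {D} | {A} | {B} — 3 equivalence classes.

3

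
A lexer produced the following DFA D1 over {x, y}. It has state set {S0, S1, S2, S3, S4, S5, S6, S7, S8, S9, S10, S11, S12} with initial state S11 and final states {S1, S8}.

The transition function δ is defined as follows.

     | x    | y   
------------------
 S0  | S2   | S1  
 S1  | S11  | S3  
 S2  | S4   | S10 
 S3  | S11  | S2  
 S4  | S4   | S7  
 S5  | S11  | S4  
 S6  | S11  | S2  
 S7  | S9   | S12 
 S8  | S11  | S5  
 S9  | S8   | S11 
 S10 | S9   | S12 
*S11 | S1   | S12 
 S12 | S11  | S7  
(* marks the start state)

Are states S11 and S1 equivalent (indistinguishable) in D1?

States {S0,S6} cannot be reached from the start state, so discard them.
Initial partition by acceptance: {S1,S8} | {S2,S3,S4,S5,S7,S9,S10,S11,S12}.
Split {S2,S3,S4,S5,S7,S9,S10,S11,S12} by δ(·,x) → {S2,S3,S4,S5,S7,S10,S12} and {S9,S11}.
Refine {S2,S3,S4,S5,S7,S10,S12} on symbol x: members go to different blocks, giving {S3,S5,S7,S10,S12} and {S2,S4}.
On input y, block {S3,S5,S7,S10,S12} splits into {S7,S10,S12} and {S3,S5}.
On input y, block {S9,S11} splits into {S9} and {S11}.
On input x, block {S7,S10,S12} splits into {S7,S10} and {S12}.
The partition is now stable with 7 blocks: {S1,S8} | {S7,S10} | {S9} | {S2,S4} | {S3,S5} | {S11} | {S12}.
S11 and S1 end up in different blocks, so they are distinguishable. For instance, the string 'ε' is accepted from only S1.

No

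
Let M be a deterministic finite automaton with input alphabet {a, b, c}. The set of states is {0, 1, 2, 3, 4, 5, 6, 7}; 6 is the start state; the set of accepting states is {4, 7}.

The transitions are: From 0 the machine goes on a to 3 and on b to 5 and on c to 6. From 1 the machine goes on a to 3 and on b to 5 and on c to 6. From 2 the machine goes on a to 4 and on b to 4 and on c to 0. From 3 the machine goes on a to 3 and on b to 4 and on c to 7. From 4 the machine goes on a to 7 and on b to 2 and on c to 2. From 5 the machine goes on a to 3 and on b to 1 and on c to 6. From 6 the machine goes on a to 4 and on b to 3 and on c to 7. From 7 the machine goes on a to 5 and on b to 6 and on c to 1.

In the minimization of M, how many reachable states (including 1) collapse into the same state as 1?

All states are reachable from the start state.
Start with accepting vs non-accepting: {4,7} | {0,1,2,3,5,6}.
Refine {4,7} on symbol a: members go to different blocks, giving {4} and {7}.
Split {0,1,2,3,5,6} by δ(·,a) → {0,1,3,5} and {2,6}.
Refine {0,1,3,5} on symbol b: members go to different blocks, giving {0,1,5} and {3}.
Refine {2,6} on symbol b: members go to different blocks, giving {2} and {6}.
Stable partition: {4} | {0,1,5} | {7} | {2} | {3} | {6} — 6 equivalence classes.
State 1 belongs to the block {0,1,5}, which has 3 states.

3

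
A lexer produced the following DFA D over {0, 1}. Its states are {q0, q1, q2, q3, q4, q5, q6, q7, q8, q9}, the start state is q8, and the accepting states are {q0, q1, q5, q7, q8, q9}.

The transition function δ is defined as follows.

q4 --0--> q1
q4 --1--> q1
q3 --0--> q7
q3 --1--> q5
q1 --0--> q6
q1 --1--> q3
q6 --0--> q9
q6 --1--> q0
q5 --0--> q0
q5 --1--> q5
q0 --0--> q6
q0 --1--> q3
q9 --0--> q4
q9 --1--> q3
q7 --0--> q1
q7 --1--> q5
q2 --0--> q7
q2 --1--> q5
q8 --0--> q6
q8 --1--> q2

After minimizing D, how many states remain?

All states are reachable from the start state.
Initial partition by acceptance: {q0,q1,q5,q7,q8,q9} | {q2,q3,q4,q6}.
On input 0, block {q0,q1,q5,q7,q8,q9} splits into {q0,q1,q8,q9} and {q5,q7}.
Refine {q2,q3,q4,q6} on symbol 0: members go to different blocks, giving {q2,q3} and {q4,q6}.
Stable partition: {q0,q1,q8,q9} | {q2,q3} | {q5,q7} | {q4,q6} — 4 equivalence classes.

4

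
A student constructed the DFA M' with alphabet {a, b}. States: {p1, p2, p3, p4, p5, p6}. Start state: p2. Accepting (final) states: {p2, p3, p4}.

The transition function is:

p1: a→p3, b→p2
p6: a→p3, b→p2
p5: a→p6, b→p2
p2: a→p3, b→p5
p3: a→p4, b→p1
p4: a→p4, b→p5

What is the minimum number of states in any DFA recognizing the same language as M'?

All states are reachable from the start state.
Initial partition by acceptance: {p2,p3,p4} | {p1,p5,p6}.
Split {p1,p5,p6} by δ(·,a) → {p1,p6} and {p5}.
Split {p2,p3,p4} by δ(·,b) → {p2,p4} and {p3}.
Refine {p2,p4} on symbol a: members go to different blocks, giving {p2} and {p4}.
No further refinement is possible. Final partition (5 blocks): {p2} | {p1,p6} | {p5} | {p3} | {p4}.

5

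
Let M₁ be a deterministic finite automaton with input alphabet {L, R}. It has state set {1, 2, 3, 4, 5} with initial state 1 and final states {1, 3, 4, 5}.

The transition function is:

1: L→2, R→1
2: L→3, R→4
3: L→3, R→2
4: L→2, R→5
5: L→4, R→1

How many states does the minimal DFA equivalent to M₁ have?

Every state is reachable, so we keep all 5.
P0 = {1,3,4,5} | {2}.
Split {1,3,4,5} by δ(·,L) → {1,4} and {3,5}.
Split {1,4} by δ(·,R) → {1} and {4}.
Split {3,5} by δ(·,L) → {3} and {5}.
Stable partition: {1} | {2} | {3} | {4} | {5} — 5 equivalence classes.

5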